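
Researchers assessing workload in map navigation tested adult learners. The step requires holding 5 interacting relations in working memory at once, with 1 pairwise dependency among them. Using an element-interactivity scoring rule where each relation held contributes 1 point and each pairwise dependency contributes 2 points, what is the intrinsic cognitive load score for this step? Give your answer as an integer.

Element contribution: 5 × 1 = 5.
Interaction contribution: 1 × 2 = 2.
Intrinsic load = 5 + 2 = 7.

7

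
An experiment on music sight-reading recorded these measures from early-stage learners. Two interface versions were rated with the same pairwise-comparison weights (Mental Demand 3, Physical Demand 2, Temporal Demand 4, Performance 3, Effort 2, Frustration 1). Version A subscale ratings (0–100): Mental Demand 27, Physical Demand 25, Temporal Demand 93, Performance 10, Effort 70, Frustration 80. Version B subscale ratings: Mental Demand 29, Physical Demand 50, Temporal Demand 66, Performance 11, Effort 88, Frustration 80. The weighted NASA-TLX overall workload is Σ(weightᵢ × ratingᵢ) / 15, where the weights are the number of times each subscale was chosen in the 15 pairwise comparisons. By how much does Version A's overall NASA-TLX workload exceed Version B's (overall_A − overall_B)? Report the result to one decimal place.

Version A weighted sum = 3·27 + 2·25 + 4·93 + 3·10 + 2·70 + 1·80 = 81 + 50 + 372 + 30 + 140 + 80 = 753; overall_A = 753/15 = 50.2000.
Version B weighted sum = 3·29 + 2·50 + 4·66 + 3·11 + 2·88 + 1·80 = 87 + 100 + 264 + 33 + 176 + 80 = 740; overall_B = 740/15 = 49.3333.
Difference = 50.2000 − 49.3333 = 0.8667 ≈ 0.9.

0.9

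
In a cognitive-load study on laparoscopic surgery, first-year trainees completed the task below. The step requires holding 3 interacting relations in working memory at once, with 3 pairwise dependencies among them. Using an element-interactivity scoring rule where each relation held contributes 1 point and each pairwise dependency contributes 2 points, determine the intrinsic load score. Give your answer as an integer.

9

Element contribution: 3 × 1 = 3.
Interaction contribution: 3 × 2 = 6.
Intrinsic load = 3 + 6 = 9.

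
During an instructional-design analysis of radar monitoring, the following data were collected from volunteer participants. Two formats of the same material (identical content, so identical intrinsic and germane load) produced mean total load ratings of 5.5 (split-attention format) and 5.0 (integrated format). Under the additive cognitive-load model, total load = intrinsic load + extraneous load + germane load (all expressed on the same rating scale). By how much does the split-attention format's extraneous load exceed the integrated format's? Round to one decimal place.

Intrinsic and germane load are equal across formats, so the difference in total load equals the difference in extraneous load.
Extraneous-load difference = 5.5 − 5.0 = 0.5.

0.5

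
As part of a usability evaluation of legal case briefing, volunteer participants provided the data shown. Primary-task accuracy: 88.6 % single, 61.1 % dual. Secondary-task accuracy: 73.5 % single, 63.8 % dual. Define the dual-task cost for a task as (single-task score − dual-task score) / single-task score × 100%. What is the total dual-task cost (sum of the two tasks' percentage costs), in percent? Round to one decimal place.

Primary cost = (88.6 − 61.1) / 88.6 × 100% = 31.0384%.
Secondary cost = (73.5 − 63.8) / 73.5 × 100% = 13.1973%.
Total = 31.0384% + 13.1973% = 44.2357% ≈ 44.2%.

44.2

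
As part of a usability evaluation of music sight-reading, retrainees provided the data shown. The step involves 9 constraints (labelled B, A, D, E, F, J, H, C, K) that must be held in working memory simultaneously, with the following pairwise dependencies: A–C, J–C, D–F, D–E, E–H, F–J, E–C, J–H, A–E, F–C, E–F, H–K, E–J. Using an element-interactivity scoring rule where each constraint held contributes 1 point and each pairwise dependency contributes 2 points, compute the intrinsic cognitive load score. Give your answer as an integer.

35

Count of constraints held simultaneously: 9.
Count of pairwise dependencies listed: 13.
Element contribution: 9 × 1 = 9.
Interaction contribution: 13 × 2 = 26.
Intrinsic load = 9 + 26 = 35.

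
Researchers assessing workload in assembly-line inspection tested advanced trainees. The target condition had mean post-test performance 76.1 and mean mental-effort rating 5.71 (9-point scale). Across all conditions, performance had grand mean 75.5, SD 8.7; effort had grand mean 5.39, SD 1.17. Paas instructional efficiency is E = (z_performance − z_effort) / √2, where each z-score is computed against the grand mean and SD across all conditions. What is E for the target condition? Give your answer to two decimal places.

z_performance = (76.1 − 75.5) / 8.7 = 0.6000 / 8.7 = 0.0690.
z_effort = (5.71 − 5.39) / 1.17 = 0.3200 / 1.17 = 0.2735.
z_P − z_E = 0.0690 − 0.2735 = -0.2045.
E = -0.2045 / √2 = -0.2045 / 1.41421 = -0.1446 ≈ -0.14.

-0.14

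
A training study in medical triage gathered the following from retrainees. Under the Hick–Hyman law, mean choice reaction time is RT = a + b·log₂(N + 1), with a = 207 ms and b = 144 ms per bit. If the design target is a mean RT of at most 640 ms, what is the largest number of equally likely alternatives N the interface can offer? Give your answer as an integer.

7

Set 207 + 144·log₂(N + 1) ≤ 640.
log₂(N + 1) ≤ (640 − 207) / 144 = 3.0069.
N + 1 ≤ 2^3.0069 = 8.0384.
N ≤ 7.0384, so the largest integer N is 7.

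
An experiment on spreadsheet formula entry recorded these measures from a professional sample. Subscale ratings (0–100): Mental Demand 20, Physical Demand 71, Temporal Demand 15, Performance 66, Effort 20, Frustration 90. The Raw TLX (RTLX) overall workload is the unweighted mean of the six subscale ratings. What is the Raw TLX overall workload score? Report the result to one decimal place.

47.0

Sum of ratings = 20 + 71 + 15 + 66 + 20 + 90 = 282.
RTLX = 282 / 6 = 47.0000 ≈ 47.0.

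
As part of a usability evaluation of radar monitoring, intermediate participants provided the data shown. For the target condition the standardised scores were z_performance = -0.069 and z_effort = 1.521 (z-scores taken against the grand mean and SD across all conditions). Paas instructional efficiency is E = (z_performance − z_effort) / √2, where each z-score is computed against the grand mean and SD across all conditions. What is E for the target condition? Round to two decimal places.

z_P − z_E = -0.069 − 1.521 = -1.5900.
E = -1.5900 / √2 = -1.5900 / 1.41421 = -1.1243 ≈ -1.12.

-1.12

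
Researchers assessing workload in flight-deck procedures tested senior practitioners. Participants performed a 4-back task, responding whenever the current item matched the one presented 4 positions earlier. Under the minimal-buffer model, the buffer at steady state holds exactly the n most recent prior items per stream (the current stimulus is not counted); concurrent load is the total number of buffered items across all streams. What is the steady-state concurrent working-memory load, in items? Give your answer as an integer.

The buffer holds the 4 most recent prior items.
Steady-state concurrent load = 4 items.

4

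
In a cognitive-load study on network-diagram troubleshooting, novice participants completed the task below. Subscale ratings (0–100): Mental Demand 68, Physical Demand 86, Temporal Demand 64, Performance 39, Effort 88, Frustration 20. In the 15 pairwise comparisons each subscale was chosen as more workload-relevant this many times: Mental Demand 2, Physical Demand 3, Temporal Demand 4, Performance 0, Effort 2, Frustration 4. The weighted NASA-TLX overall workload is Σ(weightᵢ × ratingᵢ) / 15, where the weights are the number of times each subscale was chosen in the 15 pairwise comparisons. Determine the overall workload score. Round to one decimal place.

60.4

The tallies are the weights (they sum to 15).
Weighted sum = 2·68 + 3·86 + 4·64 + 0·39 + 2·88 + 4·20
            = 136 + 258 + 256 + 0 + 176 + 80 = 906.
Overall workload = 906 / 15 = 60.4000 ≈ 60.4.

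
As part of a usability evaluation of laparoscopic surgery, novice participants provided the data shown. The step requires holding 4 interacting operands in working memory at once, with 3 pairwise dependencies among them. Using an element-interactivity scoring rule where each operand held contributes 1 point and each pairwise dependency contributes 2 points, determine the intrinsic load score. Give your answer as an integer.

Element contribution: 4 × 1 = 4.
Interaction contribution: 3 × 2 = 6.
Intrinsic load = 4 + 6 = 10.

10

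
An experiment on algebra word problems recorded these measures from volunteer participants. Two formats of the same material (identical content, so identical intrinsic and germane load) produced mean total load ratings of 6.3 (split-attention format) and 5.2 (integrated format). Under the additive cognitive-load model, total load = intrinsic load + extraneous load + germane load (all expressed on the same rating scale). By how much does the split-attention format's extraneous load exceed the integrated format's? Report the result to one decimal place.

1.1

Intrinsic and germane load are equal across formats, so the difference in total load equals the difference in extraneous load.
Extraneous-load difference = 6.3 − 5.2 = 1.1.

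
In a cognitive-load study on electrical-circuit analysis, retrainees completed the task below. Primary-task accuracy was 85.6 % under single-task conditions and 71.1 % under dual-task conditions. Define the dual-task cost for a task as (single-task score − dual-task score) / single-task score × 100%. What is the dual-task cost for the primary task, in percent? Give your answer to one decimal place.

Cost = (85.6 − 71.1) / 85.6 × 100%
     = 14.5000 / 85.6 × 100% = 16.9393%.
≈ 16.9%.

16.9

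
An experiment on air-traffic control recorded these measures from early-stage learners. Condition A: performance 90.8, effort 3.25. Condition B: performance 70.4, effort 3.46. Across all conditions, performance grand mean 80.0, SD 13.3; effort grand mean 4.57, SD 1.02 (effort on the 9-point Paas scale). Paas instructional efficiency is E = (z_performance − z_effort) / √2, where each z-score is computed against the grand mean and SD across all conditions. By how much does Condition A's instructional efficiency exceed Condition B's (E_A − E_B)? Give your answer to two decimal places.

1.23

Condition A: z_P = (90.8 − 80.0)/13.3 = 0.8120; z_E = (3.25 − 4.57)/1.02 = -1.2941; E_A = (0.8120 − (-1.2941))/√2 = 1.4892.
Condition B: z_P = (70.4 − 80.0)/13.3 = -0.7218; z_E = (3.46 − 4.57)/1.02 = -1.0882; E_B = (-0.7218 − (-1.0882))/√2 = 0.2591.
E_A − E_B = 1.4892 − 0.2591 = 1.2301 ≈ 1.23.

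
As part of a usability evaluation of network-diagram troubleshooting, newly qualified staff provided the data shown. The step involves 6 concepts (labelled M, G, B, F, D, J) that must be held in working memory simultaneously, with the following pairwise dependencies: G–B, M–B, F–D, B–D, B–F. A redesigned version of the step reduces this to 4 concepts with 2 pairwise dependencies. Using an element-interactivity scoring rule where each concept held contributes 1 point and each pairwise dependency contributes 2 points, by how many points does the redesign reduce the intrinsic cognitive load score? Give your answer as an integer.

8

Original: 6 × 1 + 5 × 2 = 6 + 10 = 16.
Redesigned: 4 × 1 + 2 × 2 = 4 + 4 = 8.
Reduction = 16 − 8 = 8.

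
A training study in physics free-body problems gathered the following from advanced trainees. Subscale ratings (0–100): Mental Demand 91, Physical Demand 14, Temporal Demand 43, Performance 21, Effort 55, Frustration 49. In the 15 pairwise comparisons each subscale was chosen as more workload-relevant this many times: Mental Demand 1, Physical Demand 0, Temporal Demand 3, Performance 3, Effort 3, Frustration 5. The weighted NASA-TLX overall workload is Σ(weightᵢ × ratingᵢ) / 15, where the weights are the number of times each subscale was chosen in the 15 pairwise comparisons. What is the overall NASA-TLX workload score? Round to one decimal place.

The tallies are the weights (they sum to 15).
Weighted sum = 1·91 + 0·14 + 3·43 + 3·21 + 3·55 + 5·49
            = 91 + 0 + 129 + 63 + 165 + 245 = 693.
Overall workload = 693 / 15 = 46.2000 ≈ 46.2.

46.2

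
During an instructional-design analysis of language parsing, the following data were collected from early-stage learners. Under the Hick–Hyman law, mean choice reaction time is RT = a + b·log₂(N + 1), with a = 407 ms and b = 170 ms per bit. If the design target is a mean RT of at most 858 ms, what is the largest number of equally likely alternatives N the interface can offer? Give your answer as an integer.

5

Set 407 + 170·log₂(N + 1) ≤ 858.
log₂(N + 1) ≤ (858 − 407) / 170 = 2.6529.
N + 1 ≤ 2^2.6529 = 6.2893.
N ≤ 5.2893, so the largest integer N is 5.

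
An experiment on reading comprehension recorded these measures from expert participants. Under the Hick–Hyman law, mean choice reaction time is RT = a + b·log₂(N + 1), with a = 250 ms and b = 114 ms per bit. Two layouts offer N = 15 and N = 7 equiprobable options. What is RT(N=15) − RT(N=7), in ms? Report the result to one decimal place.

RT(15) = 250 + 114·log₂(16) = 250 + 114·4.0000 = 706.0000 ms.
RT(7) = 250 + 114·log₂(8) = 250 + 114·3.0000 = 592.0000 ms.
Difference = 706.0000 − 592.0000 = 114.0000 ≈ 114.0 ms.

114.0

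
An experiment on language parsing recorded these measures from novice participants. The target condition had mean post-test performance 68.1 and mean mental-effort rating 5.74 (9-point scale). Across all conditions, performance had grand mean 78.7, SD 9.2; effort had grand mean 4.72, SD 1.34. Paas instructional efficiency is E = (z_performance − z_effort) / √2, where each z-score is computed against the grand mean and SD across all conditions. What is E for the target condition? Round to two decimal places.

-1.35

z_performance = (68.1 − 78.7) / 9.2 = -10.6000 / 9.2 = -1.1522.
z_effort = (5.74 − 4.72) / 1.34 = 1.0200 / 1.34 = 0.7612.
z_P − z_E = -1.1522 − 0.7612 = -1.9134.
E = -1.9134 / √2 = -1.9134 / 1.41421 = -1.3530 ≈ -1.35.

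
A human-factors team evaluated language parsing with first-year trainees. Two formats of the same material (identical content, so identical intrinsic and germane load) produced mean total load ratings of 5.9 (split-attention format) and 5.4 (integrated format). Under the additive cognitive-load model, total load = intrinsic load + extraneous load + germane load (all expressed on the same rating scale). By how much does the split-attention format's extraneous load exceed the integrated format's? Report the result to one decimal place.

Intrinsic and germane load are equal across formats, so the difference in total load equals the difference in extraneous load.
Extraneous-load difference = 5.9 − 5.4 = 0.5.

0.5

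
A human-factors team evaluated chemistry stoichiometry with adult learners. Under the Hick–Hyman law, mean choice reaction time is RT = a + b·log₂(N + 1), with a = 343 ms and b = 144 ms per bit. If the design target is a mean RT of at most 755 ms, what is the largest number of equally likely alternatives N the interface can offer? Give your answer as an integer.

Set 343 + 144·log₂(N + 1) ≤ 755.
log₂(N + 1) ≤ (755 − 343) / 144 = 2.8611.
N + 1 ≤ 2^2.8611 = 7.2657.
N ≤ 6.2657, so the largest integer N is 6.

6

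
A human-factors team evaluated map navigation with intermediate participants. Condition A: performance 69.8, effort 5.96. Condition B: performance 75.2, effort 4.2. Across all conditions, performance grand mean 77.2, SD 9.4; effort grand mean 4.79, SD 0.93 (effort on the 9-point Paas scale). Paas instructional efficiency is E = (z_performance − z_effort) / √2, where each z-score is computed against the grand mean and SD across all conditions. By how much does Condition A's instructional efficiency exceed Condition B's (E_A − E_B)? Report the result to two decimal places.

Condition A: z_P = (69.8 − 77.2)/9.4 = -0.7872; z_E = (5.96 − 4.79)/0.93 = 1.2581; E_A = (-0.7872 − 1.2581)/√2 = -1.4462.
Condition B: z_P = (75.2 − 77.2)/9.4 = -0.2128; z_E = (4.2 − 4.79)/0.93 = -0.6344; E_B = (-0.2128 − (-0.6344))/√2 = 0.2981.
E_A − E_B = -1.4462 − 0.2981 = -1.7443 ≈ -1.74.

-1.74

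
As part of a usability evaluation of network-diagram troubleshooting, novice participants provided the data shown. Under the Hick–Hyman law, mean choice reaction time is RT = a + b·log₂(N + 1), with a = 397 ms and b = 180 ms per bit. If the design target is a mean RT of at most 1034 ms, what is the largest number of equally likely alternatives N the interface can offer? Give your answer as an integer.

10

Set 397 + 180·log₂(N + 1) ≤ 1034.
log₂(N + 1) ≤ (1034 − 397) / 180 = 3.5389.
N + 1 ≤ 2^3.5389 = 11.6229.
N ≤ 10.6229, so the largest integer N is 10.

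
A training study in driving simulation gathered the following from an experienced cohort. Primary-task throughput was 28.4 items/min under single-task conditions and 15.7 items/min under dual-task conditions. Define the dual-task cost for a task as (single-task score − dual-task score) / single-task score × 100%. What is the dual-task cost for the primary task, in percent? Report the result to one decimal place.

Cost = (28.4 − 15.7) / 28.4 × 100%
     = 12.7000 / 28.4 × 100% = 44.7183%.
≈ 44.7%.

44.7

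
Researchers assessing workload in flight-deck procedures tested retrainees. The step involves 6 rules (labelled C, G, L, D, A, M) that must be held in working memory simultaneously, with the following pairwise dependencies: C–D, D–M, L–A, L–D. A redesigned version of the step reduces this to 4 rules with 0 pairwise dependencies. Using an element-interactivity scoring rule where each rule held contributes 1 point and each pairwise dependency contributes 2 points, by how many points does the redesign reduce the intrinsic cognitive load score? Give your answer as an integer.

Original: 6 × 1 + 4 × 2 = 6 + 8 = 14.
Redesigned: 4 × 1 + 0 × 2 = 4 + 0 = 4.
Reduction = 14 − 4 = 10.

10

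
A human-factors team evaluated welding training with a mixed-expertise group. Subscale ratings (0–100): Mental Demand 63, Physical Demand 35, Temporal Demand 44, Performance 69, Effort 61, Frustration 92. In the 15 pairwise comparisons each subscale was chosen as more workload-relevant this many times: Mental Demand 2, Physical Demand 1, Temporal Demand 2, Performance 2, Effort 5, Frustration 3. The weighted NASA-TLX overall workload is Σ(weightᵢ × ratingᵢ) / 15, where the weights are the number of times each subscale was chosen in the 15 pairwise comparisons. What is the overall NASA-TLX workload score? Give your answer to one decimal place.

64.5

The tallies are the weights (they sum to 15).
Weighted sum = 2·63 + 1·35 + 2·44 + 2·69 + 5·61 + 3·92
            = 126 + 35 + 88 + 138 + 305 + 276 = 968.
Overall workload = 968 / 15 = 64.5333 ≈ 64.5.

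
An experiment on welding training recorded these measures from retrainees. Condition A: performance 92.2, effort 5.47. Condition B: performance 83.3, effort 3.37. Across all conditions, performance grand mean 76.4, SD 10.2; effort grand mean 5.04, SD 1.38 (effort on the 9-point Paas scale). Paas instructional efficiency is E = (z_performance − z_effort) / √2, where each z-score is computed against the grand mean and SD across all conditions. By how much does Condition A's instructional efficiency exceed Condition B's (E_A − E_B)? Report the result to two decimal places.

-0.46

Condition A: z_P = (92.2 − 76.4)/10.2 = 1.5490; z_E = (5.47 − 5.04)/1.38 = 0.3116; E_A = (1.5490 − 0.3116)/√2 = 0.8750.
Condition B: z_P = (83.3 − 76.4)/10.2 = 0.6765; z_E = (3.37 − 5.04)/1.38 = -1.2101; E_B = (0.6765 − (-1.2101))/√2 = 1.3340.
E_A − E_B = 0.8750 − 1.3340 = -0.4590 ≈ -0.46.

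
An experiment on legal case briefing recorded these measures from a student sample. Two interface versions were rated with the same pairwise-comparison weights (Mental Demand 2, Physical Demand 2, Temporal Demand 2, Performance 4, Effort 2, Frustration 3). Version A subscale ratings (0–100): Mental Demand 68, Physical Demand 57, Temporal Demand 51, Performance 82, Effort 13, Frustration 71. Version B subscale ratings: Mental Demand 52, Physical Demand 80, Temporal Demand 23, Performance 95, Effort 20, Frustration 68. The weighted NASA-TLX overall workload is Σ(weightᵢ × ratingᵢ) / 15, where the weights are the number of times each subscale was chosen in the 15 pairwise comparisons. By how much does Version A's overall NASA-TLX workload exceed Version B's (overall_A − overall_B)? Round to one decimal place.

-1.0

Version A weighted sum = 2·68 + 2·57 + 2·51 + 4·82 + 2·13 + 3·71 = 136 + 114 + 102 + 328 + 26 + 213 = 919; overall_A = 919/15 = 61.2667.
Version B weighted sum = 2·52 + 2·80 + 2·23 + 4·95 + 2·20 + 3·68 = 104 + 160 + 46 + 380 + 40 + 204 = 934; overall_B = 934/15 = 62.2667.
Difference = 61.2667 − 62.2667 = -1.0000 ≈ -1.0.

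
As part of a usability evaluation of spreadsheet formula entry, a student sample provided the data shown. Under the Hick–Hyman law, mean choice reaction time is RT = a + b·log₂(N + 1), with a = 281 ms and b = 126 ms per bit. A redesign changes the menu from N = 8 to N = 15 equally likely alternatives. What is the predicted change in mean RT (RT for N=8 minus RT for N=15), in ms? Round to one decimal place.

-104.6

RT(8) = 281 + 126·log₂(9) = 281 + 126·3.1699 = 680.4074 ms.
RT(15) = 281 + 126·log₂(16) = 281 + 126·4.0000 = 785.0000 ms.
Difference = 680.4074 − 785.0000 = -104.5926 ≈ -104.6 ms.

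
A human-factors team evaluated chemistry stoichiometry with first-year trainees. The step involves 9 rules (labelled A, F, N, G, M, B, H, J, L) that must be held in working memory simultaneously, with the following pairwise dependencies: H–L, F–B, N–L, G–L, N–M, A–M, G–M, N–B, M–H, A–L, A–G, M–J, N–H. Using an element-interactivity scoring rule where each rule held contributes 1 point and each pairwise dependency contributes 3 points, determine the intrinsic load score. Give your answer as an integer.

Count of rules held simultaneously: 9.
Count of pairwise dependencies listed: 13.
Element contribution: 9 × 1 = 9.
Interaction contribution: 13 × 3 = 39.
Intrinsic load = 9 + 39 = 48.

48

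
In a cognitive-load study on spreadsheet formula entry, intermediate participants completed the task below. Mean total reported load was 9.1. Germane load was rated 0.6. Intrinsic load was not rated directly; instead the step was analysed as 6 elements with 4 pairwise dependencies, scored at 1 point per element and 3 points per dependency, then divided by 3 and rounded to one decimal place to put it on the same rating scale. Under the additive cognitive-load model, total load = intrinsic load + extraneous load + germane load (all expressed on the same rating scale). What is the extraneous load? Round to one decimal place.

2.5

Intrinsic (element-interactivity): (6 × 1 + 4 × 3) / 3 = 18 / 3 = 6.0000 → 6.0.
extraneous load = total − intrinsic − germane
             = 9.1 − 6.0 − 0.6 = 2.5.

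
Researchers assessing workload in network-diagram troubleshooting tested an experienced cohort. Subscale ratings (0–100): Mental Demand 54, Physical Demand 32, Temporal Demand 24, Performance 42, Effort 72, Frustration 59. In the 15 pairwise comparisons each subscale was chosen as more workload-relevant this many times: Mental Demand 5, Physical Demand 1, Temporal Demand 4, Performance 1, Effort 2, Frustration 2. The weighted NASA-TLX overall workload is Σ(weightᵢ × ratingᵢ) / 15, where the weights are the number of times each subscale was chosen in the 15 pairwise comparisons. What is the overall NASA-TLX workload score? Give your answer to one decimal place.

46.8

The tallies are the weights (they sum to 15).
Weighted sum = 5·54 + 1·32 + 4·24 + 1·42 + 2·72 + 2·59
            = 270 + 32 + 96 + 42 + 144 + 118 = 702.
Overall workload = 702 / 15 = 46.8000 ≈ 46.8.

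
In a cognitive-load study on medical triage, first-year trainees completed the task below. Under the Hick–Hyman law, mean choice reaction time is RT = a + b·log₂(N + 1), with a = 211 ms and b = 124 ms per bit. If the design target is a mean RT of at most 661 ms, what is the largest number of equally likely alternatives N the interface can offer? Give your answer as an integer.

Set 211 + 124·log₂(N + 1) ≤ 661.
log₂(N + 1) ≤ (661 − 211) / 124 = 3.6290.
N + 1 ≤ 2^3.6290 = 12.3719.
N ≤ 11.3719, so the largest integer N is 11.

11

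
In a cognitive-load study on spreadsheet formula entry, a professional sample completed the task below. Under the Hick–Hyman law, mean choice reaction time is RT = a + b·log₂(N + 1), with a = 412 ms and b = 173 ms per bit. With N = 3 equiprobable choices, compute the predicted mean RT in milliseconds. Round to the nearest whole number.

758

log₂(3 + 1) = log₂(4) = 2.0000.
RT = 412 + 173 × 2.0000 = 412 + 346.0000 = 758.0000 ms.
≈ 758 ms.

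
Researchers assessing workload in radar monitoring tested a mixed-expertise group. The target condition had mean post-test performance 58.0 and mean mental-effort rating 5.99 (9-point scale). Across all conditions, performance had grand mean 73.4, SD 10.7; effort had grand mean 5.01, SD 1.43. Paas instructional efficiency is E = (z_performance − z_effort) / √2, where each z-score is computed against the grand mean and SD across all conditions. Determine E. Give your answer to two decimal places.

z_performance = (58.0 − 73.4) / 10.7 = -15.4000 / 10.7 = -1.4393.
z_effort = (5.99 − 5.01) / 1.43 = 0.9800 / 1.43 = 0.6853.
z_P − z_E = -1.4393 − 0.6853 = -2.1246.
E = -2.1246 / √2 = -2.1246 / 1.41421 = -1.5023 ≈ -1.50.

-1.50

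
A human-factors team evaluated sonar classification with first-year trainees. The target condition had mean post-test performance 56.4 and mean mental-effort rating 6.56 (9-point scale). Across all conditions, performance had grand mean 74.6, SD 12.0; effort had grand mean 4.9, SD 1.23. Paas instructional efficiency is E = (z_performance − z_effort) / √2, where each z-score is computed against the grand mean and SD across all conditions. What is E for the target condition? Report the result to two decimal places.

z_performance = (56.4 − 74.6) / 12.0 = -18.2000 / 12.0 = -1.5167.
z_effort = (6.56 − 4.9) / 1.23 = 1.6600 / 1.23 = 1.3496.
z_P − z_E = -1.5167 − 1.3496 = -2.8663.
E = -2.8663 / √2 = -2.8663 / 1.41421 = -2.0268 ≈ -2.03.

-2.03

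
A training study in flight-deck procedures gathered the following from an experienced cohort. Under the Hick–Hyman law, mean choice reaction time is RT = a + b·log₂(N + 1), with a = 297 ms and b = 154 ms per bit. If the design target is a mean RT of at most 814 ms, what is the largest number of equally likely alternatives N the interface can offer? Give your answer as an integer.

Set 297 + 154·log₂(N + 1) ≤ 814.
log₂(N + 1) ≤ (814 − 297) / 154 = 3.3571.
N + 1 ≤ 2^3.3571 = 10.2468.
N ≤ 9.2468, so the largest integer N is 9.

9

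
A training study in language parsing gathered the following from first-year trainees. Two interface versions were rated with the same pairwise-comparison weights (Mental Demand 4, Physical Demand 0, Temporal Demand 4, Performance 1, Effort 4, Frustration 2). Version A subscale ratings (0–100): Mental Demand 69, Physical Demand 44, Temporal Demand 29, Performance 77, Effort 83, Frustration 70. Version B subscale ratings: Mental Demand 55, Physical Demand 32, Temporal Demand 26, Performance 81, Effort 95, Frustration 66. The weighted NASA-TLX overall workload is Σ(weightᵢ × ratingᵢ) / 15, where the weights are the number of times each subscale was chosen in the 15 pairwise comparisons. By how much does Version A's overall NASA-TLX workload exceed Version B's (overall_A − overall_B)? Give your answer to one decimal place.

1.6

Version A weighted sum = 4·69 + 0·44 + 4·29 + 1·77 + 4·83 + 2·70 = 276 + 0 + 116 + 77 + 332 + 140 = 941; overall_A = 941/15 = 62.7333.
Version B weighted sum = 4·55 + 0·32 + 4·26 + 1·81 + 4·95 + 2·66 = 220 + 0 + 104 + 81 + 380 + 132 = 917; overall_B = 917/15 = 61.1333.
Difference = 62.7333 − 61.1333 = 1.6000 ≈ 1.6.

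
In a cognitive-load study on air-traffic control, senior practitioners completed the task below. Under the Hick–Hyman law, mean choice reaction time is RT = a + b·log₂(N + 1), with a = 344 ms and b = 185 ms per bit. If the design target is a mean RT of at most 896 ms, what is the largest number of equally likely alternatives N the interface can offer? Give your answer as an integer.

6

Set 344 + 185·log₂(N + 1) ≤ 896.
log₂(N + 1) ≤ (896 − 344) / 185 = 2.9838.
N + 1 ≤ 2^2.9838 = 7.9107.
N ≤ 6.9107, so the largest integer N is 6.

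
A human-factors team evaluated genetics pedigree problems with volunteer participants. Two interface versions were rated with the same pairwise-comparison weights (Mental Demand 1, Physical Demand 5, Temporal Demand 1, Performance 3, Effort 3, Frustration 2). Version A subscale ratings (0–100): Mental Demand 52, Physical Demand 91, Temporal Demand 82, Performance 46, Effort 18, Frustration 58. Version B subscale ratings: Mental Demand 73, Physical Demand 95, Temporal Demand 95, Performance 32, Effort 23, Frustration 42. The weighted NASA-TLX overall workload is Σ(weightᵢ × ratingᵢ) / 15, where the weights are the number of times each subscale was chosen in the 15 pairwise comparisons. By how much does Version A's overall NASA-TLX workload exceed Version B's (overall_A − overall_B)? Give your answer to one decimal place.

Version A weighted sum = 1·52 + 5·91 + 1·82 + 3·46 + 3·18 + 2·58 = 52 + 455 + 82 + 138 + 54 + 116 = 897; overall_A = 897/15 = 59.8000.
Version B weighted sum = 1·73 + 5·95 + 1·95 + 3·32 + 3·23 + 2·42 = 73 + 475 + 95 + 96 + 69 + 84 = 892; overall_B = 892/15 = 59.4667.
Difference = 59.8000 − 59.4667 = 0.3333 ≈ 0.3.

0.3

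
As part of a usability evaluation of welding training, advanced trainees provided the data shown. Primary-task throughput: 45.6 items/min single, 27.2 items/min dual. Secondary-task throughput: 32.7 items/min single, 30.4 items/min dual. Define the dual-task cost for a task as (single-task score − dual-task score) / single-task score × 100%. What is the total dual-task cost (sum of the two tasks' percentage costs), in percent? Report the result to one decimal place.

Primary cost = (45.6 − 27.2) / 45.6 × 100% = 40.3509%.
Secondary cost = (32.7 − 30.4) / 32.7 × 100% = 7.0336%.
Total = 40.3509% + 7.0336% = 47.3845% ≈ 47.4%.

47.4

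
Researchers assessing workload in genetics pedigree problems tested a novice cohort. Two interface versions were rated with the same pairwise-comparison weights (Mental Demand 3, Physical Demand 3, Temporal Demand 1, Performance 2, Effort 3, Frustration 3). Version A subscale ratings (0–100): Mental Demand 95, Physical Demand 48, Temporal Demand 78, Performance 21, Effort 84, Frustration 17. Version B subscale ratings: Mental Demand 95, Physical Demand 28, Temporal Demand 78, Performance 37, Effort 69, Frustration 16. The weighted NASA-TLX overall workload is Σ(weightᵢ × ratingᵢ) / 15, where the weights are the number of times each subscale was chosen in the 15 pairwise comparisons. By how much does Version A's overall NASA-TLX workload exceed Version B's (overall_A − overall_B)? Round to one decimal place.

5.1

Version A weighted sum = 3·95 + 3·48 + 1·78 + 2·21 + 3·84 + 3·17 = 285 + 144 + 78 + 42 + 252 + 51 = 852; overall_A = 852/15 = 56.8000.
Version B weighted sum = 3·95 + 3·28 + 1·78 + 2·37 + 3·69 + 3·16 = 285 + 84 + 78 + 74 + 207 + 48 = 776; overall_B = 776/15 = 51.7333.
Difference = 56.8000 − 51.7333 = 5.0667 ≈ 5.1.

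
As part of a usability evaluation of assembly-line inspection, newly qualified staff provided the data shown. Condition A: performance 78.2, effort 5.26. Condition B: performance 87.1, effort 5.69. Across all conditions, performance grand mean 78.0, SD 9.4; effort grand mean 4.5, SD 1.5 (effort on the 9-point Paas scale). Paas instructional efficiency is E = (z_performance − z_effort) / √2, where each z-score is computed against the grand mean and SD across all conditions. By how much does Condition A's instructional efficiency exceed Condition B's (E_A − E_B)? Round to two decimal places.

-0.47

Condition A: z_P = (78.2 − 78.0)/9.4 = 0.0213; z_E = (5.26 − 4.5)/1.5 = 0.5067; E_A = (0.0213 − 0.5067)/√2 = -0.3432.
Condition B: z_P = (87.1 − 78.0)/9.4 = 0.9681; z_E = (5.69 − 4.5)/1.5 = 0.7933; E_B = (0.9681 − 0.7933)/√2 = 0.1236.
E_A − E_B = -0.3432 − 0.1236 = -0.4668 ≈ -0.47.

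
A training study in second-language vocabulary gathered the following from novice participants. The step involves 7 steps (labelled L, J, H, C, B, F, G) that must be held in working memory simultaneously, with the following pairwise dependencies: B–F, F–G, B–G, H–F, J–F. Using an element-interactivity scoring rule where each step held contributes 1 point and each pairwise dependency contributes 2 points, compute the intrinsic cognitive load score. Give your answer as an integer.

17

Count of steps held simultaneously: 7.
Count of pairwise dependencies listed: 5.
Element contribution: 7 × 1 = 7.
Interaction contribution: 5 × 2 = 10.
Intrinsic load = 7 + 10 = 17.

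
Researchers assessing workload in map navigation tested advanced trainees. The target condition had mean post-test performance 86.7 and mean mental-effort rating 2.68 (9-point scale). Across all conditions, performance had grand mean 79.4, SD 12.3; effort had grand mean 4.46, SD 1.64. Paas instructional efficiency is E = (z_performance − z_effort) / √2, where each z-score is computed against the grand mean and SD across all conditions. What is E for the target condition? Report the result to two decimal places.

z_performance = (86.7 − 79.4) / 12.3 = 7.3000 / 12.3 = 0.5935.
z_effort = (2.68 − 4.46) / 1.64 = -1.7800 / 1.64 = -1.0854.
z_P − z_E = 0.5935 − (-1.0854) = 1.6789.
E = 1.6789 / √2 = 1.6789 / 1.41421 = 1.1872 ≈ 1.19.

1.19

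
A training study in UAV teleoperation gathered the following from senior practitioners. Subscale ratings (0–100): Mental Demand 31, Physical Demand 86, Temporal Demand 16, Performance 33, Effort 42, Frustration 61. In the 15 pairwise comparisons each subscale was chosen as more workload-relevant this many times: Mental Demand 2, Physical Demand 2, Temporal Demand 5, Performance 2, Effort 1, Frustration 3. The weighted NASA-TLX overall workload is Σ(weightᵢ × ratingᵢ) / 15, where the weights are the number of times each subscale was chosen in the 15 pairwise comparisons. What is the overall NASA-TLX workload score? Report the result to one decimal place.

40.3

The tallies are the weights (they sum to 15).
Weighted sum = 2·31 + 2·86 + 5·16 + 2·33 + 1·42 + 3·61
            = 62 + 172 + 80 + 66 + 42 + 183 = 605.
Overall workload = 605 / 15 = 40.3333 ≈ 40.3.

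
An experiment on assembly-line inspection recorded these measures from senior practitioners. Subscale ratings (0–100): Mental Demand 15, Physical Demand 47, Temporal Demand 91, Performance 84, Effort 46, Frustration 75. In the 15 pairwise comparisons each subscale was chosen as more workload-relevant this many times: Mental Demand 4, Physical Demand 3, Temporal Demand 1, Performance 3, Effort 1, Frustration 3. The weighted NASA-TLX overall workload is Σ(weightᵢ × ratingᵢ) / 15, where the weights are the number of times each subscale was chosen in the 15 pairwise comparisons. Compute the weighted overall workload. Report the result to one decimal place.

54.3

The tallies are the weights (they sum to 15).
Weighted sum = 4·15 + 3·47 + 1·91 + 3·84 + 1·46 + 3·75
            = 60 + 141 + 91 + 252 + 46 + 225 = 815.
Overall workload = 815 / 15 = 54.3333 ≈ 54.3.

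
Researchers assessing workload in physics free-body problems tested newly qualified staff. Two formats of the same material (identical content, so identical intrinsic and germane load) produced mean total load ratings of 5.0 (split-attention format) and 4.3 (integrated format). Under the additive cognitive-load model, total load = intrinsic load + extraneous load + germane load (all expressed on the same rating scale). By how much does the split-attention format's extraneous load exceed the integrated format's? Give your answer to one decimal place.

Intrinsic and germane load are equal across formats, so the difference in total load equals the difference in extraneous load.
Extraneous-load difference = 5.0 − 4.3 = 0.7.

0.7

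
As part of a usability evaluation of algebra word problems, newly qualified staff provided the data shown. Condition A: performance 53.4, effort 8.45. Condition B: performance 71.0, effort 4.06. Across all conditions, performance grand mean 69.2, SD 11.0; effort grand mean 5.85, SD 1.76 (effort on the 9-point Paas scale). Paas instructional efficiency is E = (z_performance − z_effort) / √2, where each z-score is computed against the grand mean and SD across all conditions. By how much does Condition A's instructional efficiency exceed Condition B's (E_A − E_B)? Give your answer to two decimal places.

-2.90

Condition A: z_P = (53.4 − 69.2)/11.0 = -1.4364; z_E = (8.45 − 5.85)/1.76 = 1.4773; E_A = (-1.4364 − 1.4773)/√2 = -2.0603.
Condition B: z_P = (71.0 − 69.2)/11.0 = 0.1636; z_E = (4.06 − 5.85)/1.76 = -1.0170; E_B = (0.1636 − (-1.0170))/√2 = 0.8348.
E_A − E_B = -2.0603 − 0.8348 = -2.8951 ≈ -2.90.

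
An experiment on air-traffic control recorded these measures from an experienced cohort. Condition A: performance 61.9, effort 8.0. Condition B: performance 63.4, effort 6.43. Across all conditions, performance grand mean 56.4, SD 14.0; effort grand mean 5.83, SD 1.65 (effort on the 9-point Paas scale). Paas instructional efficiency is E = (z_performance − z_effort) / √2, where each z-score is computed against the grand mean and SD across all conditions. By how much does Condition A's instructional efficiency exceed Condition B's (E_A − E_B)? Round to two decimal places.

Condition A: z_P = (61.9 − 56.4)/14.0 = 0.3929; z_E = (8.0 − 5.83)/1.65 = 1.3152; E_A = (0.3929 − 1.3152)/√2 = -0.6522.
Condition B: z_P = (63.4 − 56.4)/14.0 = 0.5000; z_E = (6.43 − 5.83)/1.65 = 0.3636; E_B = (0.5000 − 0.3636)/√2 = 0.0964.
E_A − E_B = -0.6522 − 0.0964 = -0.7486 ≈ -0.75.

-0.75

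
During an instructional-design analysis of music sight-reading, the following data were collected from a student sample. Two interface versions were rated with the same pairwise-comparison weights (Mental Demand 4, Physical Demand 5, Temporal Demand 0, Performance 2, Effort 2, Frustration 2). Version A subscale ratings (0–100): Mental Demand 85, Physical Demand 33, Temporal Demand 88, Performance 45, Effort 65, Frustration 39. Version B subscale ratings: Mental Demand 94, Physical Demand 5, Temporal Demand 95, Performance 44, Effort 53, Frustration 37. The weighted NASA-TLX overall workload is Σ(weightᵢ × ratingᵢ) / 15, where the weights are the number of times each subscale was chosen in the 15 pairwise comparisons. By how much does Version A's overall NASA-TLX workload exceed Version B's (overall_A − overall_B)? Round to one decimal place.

8.9

Version A weighted sum = 4·85 + 5·33 + 0·88 + 2·45 + 2·65 + 2·39 = 340 + 165 + 0 + 90 + 130 + 78 = 803; overall_A = 803/15 = 53.5333.
Version B weighted sum = 4·94 + 5·5 + 0·95 + 2·44 + 2·53 + 2·37 = 376 + 25 + 0 + 88 + 106 + 74 = 669; overall_B = 669/15 = 44.6000.
Difference = 53.5333 − 44.6000 = 8.9333 ≈ 8.9.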